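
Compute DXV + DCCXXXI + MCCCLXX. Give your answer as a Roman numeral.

DXV = 515, DCCXXXI = 731, MCCCLXX = 1370
515 + 731 = 1246
1246 + 1370 = 2616

MMDCXVI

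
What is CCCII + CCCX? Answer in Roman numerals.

CCCII = 302
CCCX = 310
302 + 310 = 612

DCXII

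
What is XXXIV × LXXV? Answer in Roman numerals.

XXXIV = 34
LXXV = 75
34 × 75 = 2550

MMDL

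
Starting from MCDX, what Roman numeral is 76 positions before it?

MCDX = 1410
1410 - 76 = 1334

MCCCXXXIV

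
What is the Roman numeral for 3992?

Convert 3992 to Roman numerals:
  3992 contains 3×1000 (MMM)
  992 contains 1×900 (CM)
  92 contains 1×90 (XC)
  2 contains 2×1 (II)

MMMCMXCII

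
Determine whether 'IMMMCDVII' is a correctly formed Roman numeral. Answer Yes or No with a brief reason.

'IMMMCDVII': Invalid subtractive combination: IM

No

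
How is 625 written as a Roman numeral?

Convert 625 to Roman numerals:
  625 contains 1×500 (D)
  125 contains 1×100 (C)
  25 contains 2×10 (XX)
  5 contains 1×5 (V)

DCXXV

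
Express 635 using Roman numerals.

Convert 635 to Roman numerals:
  635 contains 1×500 (D)
  135 contains 1×100 (C)
  35 contains 3×10 (XXX)
  5 contains 1×5 (V)

DCXXXV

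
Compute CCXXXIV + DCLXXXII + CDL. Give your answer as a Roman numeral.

CCXXXIV = 234, DCLXXXII = 682, CDL = 450
234 + 682 = 916
916 + 450 = 1366

MCCCLXVI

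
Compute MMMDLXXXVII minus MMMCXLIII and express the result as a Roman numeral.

MMMDLXXXVII = 3587
MMMCXLIII = 3143
3587 - 3143 = 444

CDXLIV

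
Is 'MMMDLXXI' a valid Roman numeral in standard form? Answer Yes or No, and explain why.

'MMMDLXXI': Check the rules: uses only the symbols I, V, X, L, C, D, M; no symbol is repeated more than three times in a row; V, L and D each appear at most once; no smaller symbol precedes a larger one (values never increase from left to right). Value: M (1000) + M (1000) + M (1000) + D (500) + L (50) + X (10) + X (10) + I (1) = 3571. So it is a valid standard Roman numeral.

Yes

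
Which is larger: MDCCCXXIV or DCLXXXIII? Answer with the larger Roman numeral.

MDCCCXXIV = 1824
DCLXXXIII = 683
1824 is larger

MDCCCXXIV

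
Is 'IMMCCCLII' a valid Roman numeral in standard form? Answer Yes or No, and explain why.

'IMMCCCLII': Invalid subtractive combination: IM

No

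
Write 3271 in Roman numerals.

Convert 3271 to Roman numerals:
  3271 contains 3×1000 (MMM)
  271 contains 2×100 (CC)
  71 contains 1×50 (L)
  21 contains 2×10 (XX)
  1 contains 1×1 (I)

MMMCCLXXI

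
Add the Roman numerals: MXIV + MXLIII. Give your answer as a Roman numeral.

MXIV = 1014
MXLIII = 1043
1014 + 1043 = 2057

MMLVII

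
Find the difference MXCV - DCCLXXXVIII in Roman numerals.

MXCV = 1095
DCCLXXXVIII = 788
1095 - 788 = 307

CCCVII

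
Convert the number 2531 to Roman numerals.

Convert 2531 to Roman numerals:
  2531 contains 2×1000 (MM)
  531 contains 1×500 (D)
  31 contains 3×10 (XXX)
  1 contains 1×1 (I)

MMDXXXI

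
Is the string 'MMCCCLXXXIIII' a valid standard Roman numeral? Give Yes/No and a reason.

'MMCCCLXXXIIII': More than 3 consecutive I's

No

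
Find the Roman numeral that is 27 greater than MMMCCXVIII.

MMMCCXVIII = 3218
3218 + 27 = 3245

MMMCCXLV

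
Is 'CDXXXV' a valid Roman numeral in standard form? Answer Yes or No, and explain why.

'CDXXXV': Check the rules: uses only the symbols I, V, X, L, C, D, M; no symbol is repeated more than three times in a row; V, L and D each appear at most once; the only place a smaller symbol precedes a larger one is the allowed subtractive pair CD, the symbol right after such a pair (if any) is smaller than the pair's first symbol, and otherwise the values never increase from left to right. Value: CD (400) + X (10) + X (10) + X (10) + V (5) = 435. So it is a valid standard Roman numeral.

Yes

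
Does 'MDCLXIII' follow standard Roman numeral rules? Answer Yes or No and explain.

'MDCLXIII': Check the rules: uses only the symbols I, V, X, L, C, D, M; no symbol is repeated more than three times in a row; V, L and D each appear at most once; no smaller symbol precedes a larger one (values never increase from left to right). Value: M (1000) + D (500) + C (100) + L (50) + X (10) + I (1) + I (1) + I (1) = 1663. So it is a valid standard Roman numeral.

Yes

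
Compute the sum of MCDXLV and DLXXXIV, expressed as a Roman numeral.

MCDXLV = 1445
DLXXXIV = 584
1445 + 584 = 2029

MMXXIX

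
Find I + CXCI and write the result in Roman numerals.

I = 1
CXCI = 191
1 + 191 = 192

CXCII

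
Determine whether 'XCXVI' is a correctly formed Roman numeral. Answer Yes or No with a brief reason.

'XCXVI': X cannot come right after the subtractive pair XC: once X is subtracted in XC, the next symbol must be smaller than X

No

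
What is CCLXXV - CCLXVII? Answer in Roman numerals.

CCLXXV = 275
CCLXVII = 267
275 - 267 = 8

VIII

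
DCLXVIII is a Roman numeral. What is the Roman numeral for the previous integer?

DCLXVIII = 668; previous is 667

DCLXVII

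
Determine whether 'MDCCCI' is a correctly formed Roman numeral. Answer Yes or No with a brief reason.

'MDCCCI': Check the rules: uses only the symbols I, V, X, L, C, D, M; no symbol is repeated more than three times in a row; V, L and D each appear at most once; no smaller symbol precedes a larger one (values never increase from left to right). Value: M (1000) + D (500) + C (100) + C (100) + C (100) + I (1) = 1801. So it is a valid standard Roman numeral.

Yes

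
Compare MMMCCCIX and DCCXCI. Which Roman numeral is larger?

MMMCCCIX = 3309
DCCXCI = 791
3309 is larger

MMMCCCIX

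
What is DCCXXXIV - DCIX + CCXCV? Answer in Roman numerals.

DCCXXXIV = 734, DCIX = 609, CCXCV = 295
734 - 609 = 125
125 + 295 = 420

CDXX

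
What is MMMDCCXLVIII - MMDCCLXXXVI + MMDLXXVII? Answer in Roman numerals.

MMMDCCXLVIII = 3748, MMDCCLXXXVI = 2786, MMDLXXVII = 2577
3748 - 2786 = 962
962 + 2577 = 3539

MMMDXXXIX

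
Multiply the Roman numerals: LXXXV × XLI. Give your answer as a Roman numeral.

LXXXV = 85
XLI = 41
85 × 41 = 3485

MMMCDLXXXV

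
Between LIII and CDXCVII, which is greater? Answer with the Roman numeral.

LIII = 53
CDXCVII = 497
497 is larger

CDXCVII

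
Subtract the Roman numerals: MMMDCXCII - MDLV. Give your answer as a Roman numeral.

MMMDCXCII = 3692
MDLV = 1555
3692 - 1555 = 2137

MMCXXXVII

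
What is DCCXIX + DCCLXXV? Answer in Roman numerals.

DCCXIX = 719
DCCLXXV = 775
719 + 775 = 1494

MCDXCIV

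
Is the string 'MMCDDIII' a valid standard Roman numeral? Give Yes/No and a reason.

'MMCDDIII': D should not appear more than once

No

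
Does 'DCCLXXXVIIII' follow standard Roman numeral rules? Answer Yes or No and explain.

'DCCLXXXVIIII': More than 3 consecutive I's

No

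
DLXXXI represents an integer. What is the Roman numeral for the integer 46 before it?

DLXXXI = 581
581 - 46 = 535

DXXXV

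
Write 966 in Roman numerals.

Convert 966 to Roman numerals:
  966 contains 1×900 (CM)
  66 contains 1×50 (L)
  16 contains 1×10 (X)
  6 contains 1×5 (V)
  1 contains 1×1 (I)

CMLXVI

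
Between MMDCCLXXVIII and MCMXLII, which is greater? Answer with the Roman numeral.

MMDCCLXXVIII = 2778
MCMXLII = 1942
2778 is larger

MMDCCLXXVIII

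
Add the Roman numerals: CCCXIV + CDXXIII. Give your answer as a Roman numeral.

CCCXIV = 314
CDXXIII = 423
314 + 423 = 737

DCCXXXVII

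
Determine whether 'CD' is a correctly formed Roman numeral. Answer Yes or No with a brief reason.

'CD': Check the rules: uses only the symbols I, V, X, L, C, D, M; no symbol is repeated more than three times in a row; V, L and D each appear at most once; the only place a smaller symbol precedes a larger one is the allowed subtractive pair CD, the symbol right after such a pair (if any) is smaller than the pair's first symbol, and otherwise the values never increase from left to right. Value: CD = 400. So it is a valid standard Roman numeral.

Yes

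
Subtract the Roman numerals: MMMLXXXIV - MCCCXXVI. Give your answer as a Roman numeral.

MMMLXXXIV = 3084
MCCCXXVI = 1326
3084 - 1326 = 1758

MDCCLVIII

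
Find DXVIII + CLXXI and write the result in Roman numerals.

DXVIII = 518
CLXXI = 171
518 + 171 = 689

DCLXXXIX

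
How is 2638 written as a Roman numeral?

Convert 2638 to Roman numerals:
  2638 contains 2×1000 (MM)
  638 contains 1×500 (D)
  138 contains 1×100 (C)
  38 contains 3×10 (XXX)
  8 contains 1×5 (V)
  3 contains 3×1 (III)

MMDCXXXVIII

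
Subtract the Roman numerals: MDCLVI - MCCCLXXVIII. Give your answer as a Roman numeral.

MDCLVI = 1656
MCCCLXXVIII = 1378
1656 - 1378 = 278

CCLXXVIII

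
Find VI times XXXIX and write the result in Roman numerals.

VI = 6
XXXIX = 39
6 × 39 = 234

CCXXXIV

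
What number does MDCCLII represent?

MDCCLII: M=1000, D=500, C=100, C=100, L=50, I=1, I=1
1000 + 500 + 100 + 100 + 50 + 1 + 1 = 1752

1752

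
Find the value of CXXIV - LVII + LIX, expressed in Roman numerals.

CXXIV = 124, LVII = 57, LIX = 59
124 - 57 = 67
67 + 59 = 126

CXXVI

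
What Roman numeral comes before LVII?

LVII = 57, so the previous integer is 57 - 1 = 56

LVI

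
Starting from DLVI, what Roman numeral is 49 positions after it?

DLVI = 556
556 + 49 = 605

DCV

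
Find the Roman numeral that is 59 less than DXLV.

DXLV = 545
545 - 59 = 486

CDLXXXVI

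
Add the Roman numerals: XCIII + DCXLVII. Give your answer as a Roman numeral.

XCIII = 93
DCXLVII = 647
93 + 647 = 740

DCCXL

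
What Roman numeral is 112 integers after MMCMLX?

MMCMLX = 2960
2960 + 112 = 3072

MMMLXXII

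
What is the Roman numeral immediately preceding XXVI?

XXVI = 26; previous is 25

XXV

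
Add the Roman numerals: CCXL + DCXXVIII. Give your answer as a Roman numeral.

CCXL = 240
DCXXVIII = 628
240 + 628 = 868

DCCCLXVIII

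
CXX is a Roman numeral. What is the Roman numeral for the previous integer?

CXX = 120, so the previous integer is 120 - 1 = 119

CXIX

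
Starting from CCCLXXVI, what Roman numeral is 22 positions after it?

CCCLXXVI = 376
376 + 22 = 398

CCCXCVIII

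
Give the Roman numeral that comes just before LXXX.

LXXX = 80, so the previous integer is 80 - 1 = 79

LXXIX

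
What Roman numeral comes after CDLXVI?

CDLXVI = 466; next is 467

CDLXVII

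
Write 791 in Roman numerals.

Convert 791 to Roman numerals:
  791 contains 1×500 (D)
  291 contains 2×100 (CC)
  91 contains 1×90 (XC)
  1 contains 1×1 (I)

DCCXCI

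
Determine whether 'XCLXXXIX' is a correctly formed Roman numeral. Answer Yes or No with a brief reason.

'XCLXXXIX': X (position 1) comes before the larger symbol L (position 3) without being directly in front of it as a subtractive pair; apart from IV, IX, XL, XC, CD and CM, symbols must go from largest to smallest

No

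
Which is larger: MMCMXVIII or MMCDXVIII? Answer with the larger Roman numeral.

MMCMXVIII = 2918
MMCDXVIII = 2418
2918 is larger

MMCMXVIII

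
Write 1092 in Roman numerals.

Convert 1092 to Roman numerals:
  1092 contains 1×1000 (M)
  92 contains 1×90 (XC)
  2 contains 2×1 (II)

MXCII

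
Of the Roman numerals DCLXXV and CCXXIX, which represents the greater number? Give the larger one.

DCLXXV = 675
CCXXIX = 229
675 is larger

DCLXXV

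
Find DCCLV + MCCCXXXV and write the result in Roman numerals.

DCCLV = 755
MCCCXXXV = 1335
755 + 1335 = 2090

MMXC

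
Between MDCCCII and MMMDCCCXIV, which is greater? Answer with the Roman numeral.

MDCCCII = 1802
MMMDCCCXIV = 3814
3814 is larger

MMMDCCCXIV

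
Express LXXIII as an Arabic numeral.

LXXIII: L=50, X=10, X=10, I=1, I=1, I=1
50 + 10 + 10 + 1 + 1 + 1 = 73

73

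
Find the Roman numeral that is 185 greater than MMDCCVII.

MMDCCVII = 2707
2707 + 185 = 2892

MMDCCCXCII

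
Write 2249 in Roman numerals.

Convert 2249 to Roman numerals:
  2249 contains 2×1000 (MM)
  249 contains 2×100 (CC)
  49 contains 1×40 (XL)
  9 contains 1×9 (IX)

MMCCXLIX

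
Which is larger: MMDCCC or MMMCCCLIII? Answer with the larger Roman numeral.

MMDCCC = 2800
MMMCCCLIII = 3353
3353 is larger

MMMCCCLIII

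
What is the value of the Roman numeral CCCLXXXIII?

CCCLXXXIII: C=100, C=100, C=100, L=50, X=10, X=10, X=10, I=1, I=1, I=1
100 + 100 + 100 + 50 + 10 + 10 + 10 + 1 + 1 + 1 = 383

383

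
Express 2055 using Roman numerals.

Convert 2055 to Roman numerals:
  2055 contains 2×1000 (MM)
  55 contains 1×50 (L)
  5 contains 1×5 (V)

MMLV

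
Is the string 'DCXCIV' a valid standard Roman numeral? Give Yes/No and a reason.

'DCXCIV': Check the rules: uses only the symbols I, V, X, L, C, D, M; no symbol is repeated more than three times in a row; V, L and D each appear at most once; the only places a smaller symbol precedes a larger one are the allowed subtractive pairs XC, IV, the symbol right after such a pair (if any) is smaller than the pair's first symbol, and otherwise the values never increase from left to right. Value: D (500) + C (100) + XC (90) + IV (4) = 694. So it is a valid standard Roman numeral.

Yes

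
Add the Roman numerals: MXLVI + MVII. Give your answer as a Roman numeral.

MXLVI = 1046
MVII = 1007
1046 + 1007 = 2053

MMLIII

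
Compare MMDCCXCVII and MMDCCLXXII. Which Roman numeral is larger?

MMDCCXCVII = 2797
MMDCCLXXII = 2772
2797 is larger

MMDCCXCVII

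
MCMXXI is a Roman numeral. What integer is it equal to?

MCMXXI: M=1000, CM=900, X=10, X=10, I=1
1000 + 900 + 10 + 10 + 1 = 1921

1921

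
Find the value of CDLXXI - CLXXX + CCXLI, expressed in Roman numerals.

CDLXXI = 471, CLXXX = 180, CCXLI = 241
471 - 180 = 291
291 + 241 = 532

DXXXII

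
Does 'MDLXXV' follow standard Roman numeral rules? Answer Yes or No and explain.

'MDLXXV': Check the rules: uses only the symbols I, V, X, L, C, D, M; no symbol is repeated more than three times in a row; V, L and D each appear at most once; no smaller symbol precedes a larger one (values never increase from left to right). Value: M (1000) + D (500) + L (50) + X (10) + X (10) + V (5) = 1575. So it is a valid standard Roman numeral.

Yes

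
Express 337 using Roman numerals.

Convert 337 to Roman numerals:
  337 contains 3×100 (CCC)
  37 contains 3×10 (XXX)
  7 contains 1×5 (V)
  2 contains 2×1 (II)

CCCXXXVII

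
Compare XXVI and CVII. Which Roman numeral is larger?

XXVI = 26
CVII = 107
107 is larger

CVII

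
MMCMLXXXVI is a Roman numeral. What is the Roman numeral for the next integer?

MMCMLXXXVI = 2986, so the next integer is 2986 + 1 = 2987

MMCMLXXXVII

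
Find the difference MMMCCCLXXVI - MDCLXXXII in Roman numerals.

MMMCCCLXXVI = 3376
MDCLXXXII = 1682
3376 - 1682 = 1694

MDCXCIV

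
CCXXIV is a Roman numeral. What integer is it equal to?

CCXXIV: C=100, C=100, X=10, X=10, IV=4
100 + 100 + 10 + 10 + 4 = 224

224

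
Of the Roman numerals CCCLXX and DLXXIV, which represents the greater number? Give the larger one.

CCCLXX = 370
DLXXIV = 574
574 is larger

DLXXIV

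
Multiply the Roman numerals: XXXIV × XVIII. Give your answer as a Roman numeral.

XXXIV = 34
XVIII = 18
34 × 18 = 612

DCXII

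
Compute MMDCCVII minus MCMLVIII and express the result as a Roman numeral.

MMDCCVII = 2707
MCMLVIII = 1958
2707 - 1958 = 749

DCCXLIX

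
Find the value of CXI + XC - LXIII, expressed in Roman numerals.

CXI = 111, XC = 90, LXIII = 63
111 + 90 = 201
201 - 63 = 138

CXXXVIII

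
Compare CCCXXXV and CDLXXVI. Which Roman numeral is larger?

CCCXXXV = 335
CDLXXVI = 476
476 is larger

CDLXXVI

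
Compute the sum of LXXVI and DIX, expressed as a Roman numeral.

LXXVI = 76
DIX = 509
76 + 509 = 585

DLXXXV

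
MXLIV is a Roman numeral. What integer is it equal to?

MXLIV: M=1000, XL=40, IV=4
1000 + 40 + 4 = 1044

1044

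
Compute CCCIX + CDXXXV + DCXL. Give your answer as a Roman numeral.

CCCIX = 309, CDXXXV = 435, DCXL = 640
309 + 435 = 744
744 + 640 = 1384

MCCCLXXXIV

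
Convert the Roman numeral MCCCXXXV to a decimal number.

MCCCXXXV: M=1000, C=100, C=100, C=100, X=10, X=10, X=10, V=5
1000 + 100 + 100 + 100 + 10 + 10 + 10 + 5 = 1335

1335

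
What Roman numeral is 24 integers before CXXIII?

CXXIII = 123
123 - 24 = 99

XCIX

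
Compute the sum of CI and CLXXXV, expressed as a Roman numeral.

CI = 101
CLXXXV = 185
101 + 185 = 286

CCLXXXVI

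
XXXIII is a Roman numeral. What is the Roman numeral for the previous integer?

XXXIII = 33, so the previous integer is 33 - 1 = 32

XXXII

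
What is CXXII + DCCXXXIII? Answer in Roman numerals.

CXXII = 122
DCCXXXIII = 733
122 + 733 = 855

DCCCLV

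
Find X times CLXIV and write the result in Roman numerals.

X = 10
CLXIV = 164
10 × 164 = 1640

MDCXL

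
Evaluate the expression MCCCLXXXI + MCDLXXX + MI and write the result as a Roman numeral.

MCCCLXXXI = 1381, MCDLXXX = 1480, MI = 1001
1381 + 1480 = 2861
2861 + 1001 = 3862

MMMDCCCLXII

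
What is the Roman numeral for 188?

Convert 188 to Roman numerals:
  188 contains 1×100 (C)
  88 contains 1×50 (L)
  38 contains 3×10 (XXX)
  8 contains 1×5 (V)
  3 contains 3×1 (III)

CLXXXVIII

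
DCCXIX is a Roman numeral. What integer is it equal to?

DCCXIX: D=500, C=100, C=100, X=10, IX=9
500 + 100 + 100 + 10 + 9 = 719

719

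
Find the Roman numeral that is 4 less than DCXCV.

DCXCV = 695
695 - 4 = 691

DCXCI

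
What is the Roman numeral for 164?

Convert 164 to Roman numerals:
  164 contains 1×100 (C)
  64 contains 1×50 (L)
  14 contains 1×10 (X)
  4 contains 1×4 (IV)

CLXIV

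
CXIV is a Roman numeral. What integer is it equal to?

CXIV: C=100, X=10, IV=4
100 + 10 + 4 = 114

114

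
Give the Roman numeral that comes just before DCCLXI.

DCCLXI = 761, so the previous integer is 761 - 1 = 760

DCCLX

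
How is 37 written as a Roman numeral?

Convert 37 to Roman numerals:
  37 contains 3×10 (XXX)
  7 contains 1×5 (V)
  2 contains 2×1 (II)

XXXVII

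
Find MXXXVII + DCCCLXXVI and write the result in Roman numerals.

MXXXVII = 1037
DCCCLXXVI = 876
1037 + 876 = 1913

MCMXIII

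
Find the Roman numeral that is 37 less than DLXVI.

DLXVI = 566
566 - 37 = 529

DXXIX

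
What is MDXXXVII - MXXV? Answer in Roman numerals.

MDXXXVII = 1537
MXXV = 1025
1537 - 1025 = 512

DXII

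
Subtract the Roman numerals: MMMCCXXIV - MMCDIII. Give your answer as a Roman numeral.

MMMCCXXIV = 3224
MMCDIII = 2403
3224 - 2403 = 821

DCCCXXI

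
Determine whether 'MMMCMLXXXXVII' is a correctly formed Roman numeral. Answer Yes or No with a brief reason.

'MMMCMLXXXXVII': More than 3 consecutive X's

No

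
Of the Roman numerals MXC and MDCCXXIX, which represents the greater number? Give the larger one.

MXC = 1090
MDCCXXIX = 1729
1729 is larger

MDCCXXIX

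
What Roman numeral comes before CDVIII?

CDVIII = 408; previous is 407

CDVII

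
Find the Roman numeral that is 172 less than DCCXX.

DCCXX = 720
720 - 172 = 548

DXLVIII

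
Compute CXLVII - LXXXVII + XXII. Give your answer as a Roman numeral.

CXLVII = 147, LXXXVII = 87, XXII = 22
147 - 87 = 60
60 + 22 = 82

LXXXII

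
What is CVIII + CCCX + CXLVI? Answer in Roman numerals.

CVIII = 108, CCCX = 310, CXLVI = 146
108 + 310 = 418
418 + 146 = 564

DLXIV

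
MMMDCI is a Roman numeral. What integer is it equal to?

MMMDCI: M=1000, M=1000, M=1000, D=500, C=100, I=1
1000 + 1000 + 1000 + 500 + 100 + 1 = 3601

3601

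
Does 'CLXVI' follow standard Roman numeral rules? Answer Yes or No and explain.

'CLXVI': Check the rules: uses only the symbols I, V, X, L, C, D, M; no symbol is repeated more than three times in a row; V, L and D each appear at most once; no smaller symbol precedes a larger one (values never increase from left to right). Value: C (100) + L (50) + X (10) + V (5) + I (1) = 166. So it is a valid standard Roman numeral.

Yes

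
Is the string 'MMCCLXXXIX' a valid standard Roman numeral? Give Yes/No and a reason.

'MMCCLXXXIX': Check the rules: uses only the symbols I, V, X, L, C, D, M; no symbol is repeated more than three times in a row; V, L and D each appear at most once; the only place a smaller symbol precedes a larger one is the allowed subtractive pair IX, the symbol right after such a pair (if any) is smaller than the pair's first symbol, and otherwise the values never increase from left to right. Value: M (1000) + M (1000) + C (100) + C (100) + L (50) + X (10) + X (10) + X (10) + IX (9) = 2289. So it is a valid standard Roman numeral.

Yes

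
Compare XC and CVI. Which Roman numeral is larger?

XC = 90
CVI = 106
106 is larger

CVI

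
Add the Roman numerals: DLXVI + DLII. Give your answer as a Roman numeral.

DLXVI = 566
DLII = 552
566 + 552 = 1118

MCXVIII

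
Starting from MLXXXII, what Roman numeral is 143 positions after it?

MLXXXII = 1082
1082 + 143 = 1225

MCCXXV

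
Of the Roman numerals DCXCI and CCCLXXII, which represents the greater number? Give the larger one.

DCXCI = 691
CCCLXXII = 372
691 is larger

DCXCI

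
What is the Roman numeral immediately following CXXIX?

CXXIX = 129, so the next integer is 129 + 1 = 130

CXXX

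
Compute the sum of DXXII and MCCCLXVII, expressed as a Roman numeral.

DXXII = 522
MCCCLXVII = 1367
522 + 1367 = 1889

MDCCCLXXXIX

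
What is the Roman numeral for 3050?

Convert 3050 to Roman numerals:
  3050 contains 3×1000 (MMM)
  50 contains 1×50 (L)

MMML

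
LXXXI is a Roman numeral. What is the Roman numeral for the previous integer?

LXXXI = 81, so the previous integer is 81 - 1 = 80

LXXX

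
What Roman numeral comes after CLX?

CLX = 160; next is 161

CLXI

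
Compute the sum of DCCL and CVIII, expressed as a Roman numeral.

DCCL = 750
CVIII = 108
750 + 108 = 858

DCCCLVIII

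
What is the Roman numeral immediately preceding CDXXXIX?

CDXXXIX = 439, so the previous integer is 439 - 1 = 438

CDXXXVIII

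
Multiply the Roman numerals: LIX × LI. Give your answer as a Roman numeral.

LIX = 59
LI = 51
59 × 51 = 3009

MMMIX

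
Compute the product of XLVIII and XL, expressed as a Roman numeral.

XLVIII = 48
XL = 40
48 × 40 = 1920

MCMXX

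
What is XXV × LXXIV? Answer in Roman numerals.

XXV = 25
LXXIV = 74
25 × 74 = 1850

MDCCCL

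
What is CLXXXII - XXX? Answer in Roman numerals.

CLXXXII = 182
XXX = 30
182 - 30 = 152

CLII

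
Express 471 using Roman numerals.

Convert 471 to Roman numerals:
  471 contains 1×400 (CD)
  71 contains 1×50 (L)
  21 contains 2×10 (XX)
  1 contains 1×1 (I)

CDLXXI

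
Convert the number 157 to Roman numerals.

Convert 157 to Roman numerals:
  157 contains 1×100 (C)
  57 contains 1×50 (L)
  7 contains 1×5 (V)
  2 contains 2×1 (II)

CLVII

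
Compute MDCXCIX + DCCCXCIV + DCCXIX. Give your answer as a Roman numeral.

MDCXCIX = 1699, DCCCXCIV = 894, DCCXIX = 719
1699 + 894 = 2593
2593 + 719 = 3312

MMMCCCXII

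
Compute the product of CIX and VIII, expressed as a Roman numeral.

CIX = 109
VIII = 8
109 × 8 = 872

DCCCLXXII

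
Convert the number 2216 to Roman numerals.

Convert 2216 to Roman numerals:
  2216 contains 2×1000 (MM)
  216 contains 2×100 (CC)
  16 contains 1×10 (X)
  6 contains 1×5 (V)
  1 contains 1×1 (I)

MMCCXVI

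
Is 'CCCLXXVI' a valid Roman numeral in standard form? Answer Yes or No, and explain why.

'CCCLXXVI': Check the rules: uses only the symbols I, V, X, L, C, D, M; no symbol is repeated more than three times in a row; V, L and D each appear at most once; no smaller symbol precedes a larger one (values never increase from left to right). Value: C (100) + C (100) + C (100) + L (50) + X (10) + X (10) + V (5) + I (1) = 376. So it is a valid standard Roman numeral.

Yes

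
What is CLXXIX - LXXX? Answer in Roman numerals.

CLXXIX = 179
LXXX = 80
179 - 80 = 99

XCIX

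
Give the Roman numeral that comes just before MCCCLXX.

MCCCLXX = 1370, so the previous integer is 1370 - 1 = 1369

MCCCLXIX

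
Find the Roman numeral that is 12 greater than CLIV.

CLIV = 154
154 + 12 = 166

CLXVI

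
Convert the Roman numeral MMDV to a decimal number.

MMDV: M=1000, M=1000, D=500, V=5
1000 + 1000 + 500 + 5 = 2505

2505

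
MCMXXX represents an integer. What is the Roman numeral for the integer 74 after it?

MCMXXX = 1930
1930 + 74 = 2004

MMIV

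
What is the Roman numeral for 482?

Convert 482 to Roman numerals:
  482 contains 1×400 (CD)
  82 contains 1×50 (L)
  32 contains 3×10 (XXX)
  2 contains 2×1 (II)

CDLXXXII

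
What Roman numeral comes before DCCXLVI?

DCCXLVI = 746; previous is 745

DCCXLV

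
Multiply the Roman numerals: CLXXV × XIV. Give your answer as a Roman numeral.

CLXXV = 175
XIV = 14
175 × 14 = 2450

MMCDL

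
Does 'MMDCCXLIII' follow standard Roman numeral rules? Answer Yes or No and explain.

'MMDCCXLIII': Check the rules: uses only the symbols I, V, X, L, C, D, M; no symbol is repeated more than three times in a row; V, L and D each appear at most once; the only place a smaller symbol precedes a larger one is the allowed subtractive pair XL, the symbol right after such a pair (if any) is smaller than the pair's first symbol, and otherwise the values never increase from left to right. Value: M (1000) + M (1000) + D (500) + C (100) + C (100) + XL (40) + I (1) + I (1) + I (1) = 2743. So it is a valid standard Roman numeral.

Yes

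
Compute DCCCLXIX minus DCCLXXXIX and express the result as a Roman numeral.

DCCCLXIX = 869
DCCLXXXIX = 789
869 - 789 = 80

LXXX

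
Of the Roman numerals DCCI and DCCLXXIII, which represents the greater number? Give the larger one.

DCCI = 701
DCCLXXIII = 773
773 is larger

DCCLXXIII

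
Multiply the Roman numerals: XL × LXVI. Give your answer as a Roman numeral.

XL = 40
LXVI = 66
40 × 66 = 2640

MMDCXL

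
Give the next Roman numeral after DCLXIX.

DCLXIX = 669; next is 670

DCLXX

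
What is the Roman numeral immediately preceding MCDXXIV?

MCDXXIV = 1424; previous is 1423

MCDXXIII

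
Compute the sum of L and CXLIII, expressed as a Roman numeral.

L = 50
CXLIII = 143
50 + 143 = 193

CXCIII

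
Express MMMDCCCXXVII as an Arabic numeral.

MMMDCCCXXVII: M=1000, M=1000, M=1000, D=500, C=100, C=100, C=100, X=10, X=10, V=5, I=1, I=1
1000 + 1000 + 1000 + 500 + 100 + 100 + 100 + 10 + 10 + 5 + 1 + 1 = 3827

3827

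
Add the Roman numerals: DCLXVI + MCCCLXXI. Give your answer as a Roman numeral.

DCLXVI = 666
MCCCLXXI = 1371
666 + 1371 = 2037

MMXXXVII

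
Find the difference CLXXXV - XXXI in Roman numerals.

CLXXXV = 185
XXXI = 31
185 - 31 = 154

CLIV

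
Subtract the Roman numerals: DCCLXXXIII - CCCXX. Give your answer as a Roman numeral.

DCCLXXXIII = 783
CCCXX = 320
783 - 320 = 463

CDLXIII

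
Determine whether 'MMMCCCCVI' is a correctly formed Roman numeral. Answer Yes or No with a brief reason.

'MMMCCCCVI': More than 3 consecutive C's

No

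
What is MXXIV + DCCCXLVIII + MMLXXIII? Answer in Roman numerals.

MXXIV = 1024, DCCCXLVIII = 848, MMLXXIII = 2073
1024 + 848 = 1872
1872 + 2073 = 3945

MMMCMXLV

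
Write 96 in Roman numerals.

Convert 96 to Roman numerals:
  96 contains 1×90 (XC)
  6 contains 1×5 (V)
  1 contains 1×1 (I)

XCVI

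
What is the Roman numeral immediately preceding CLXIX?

CLXIX = 169; previous is 168

CLXVIII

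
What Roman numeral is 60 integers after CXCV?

CXCV = 195
195 + 60 = 255

CCLV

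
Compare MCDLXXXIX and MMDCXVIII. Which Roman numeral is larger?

MCDLXXXIX = 1489
MMDCXVIII = 2618
2618 is larger

MMDCXVIII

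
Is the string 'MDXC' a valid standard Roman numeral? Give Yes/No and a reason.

'MDXC': Check the rules: uses only the symbols I, V, X, L, C, D, M; no symbol is repeated more than three times in a row; V, L and D each appear at most once; the only place a smaller symbol precedes a larger one is the allowed subtractive pair XC, the symbol right after such a pair (if any) is smaller than the pair's first symbol, and otherwise the values never increase from left to right. Value: M (1000) + D (500) + XC (90) = 1590. So it is a valid standard Roman numeral.

Yes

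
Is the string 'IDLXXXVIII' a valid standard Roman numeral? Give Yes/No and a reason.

'IDLXXXVIII': Invalid subtractive combination: ID

No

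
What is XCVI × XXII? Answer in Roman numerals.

XCVI = 96
XXII = 22
96 × 22 = 2112

MMCXII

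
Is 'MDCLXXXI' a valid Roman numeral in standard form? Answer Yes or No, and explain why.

'MDCLXXXI': Check the rules: uses only the symbols I, V, X, L, C, D, M; no symbol is repeated more than three times in a row; V, L and D each appear at most once; no smaller symbol precedes a larger one (values never increase from left to right). Value: M (1000) + D (500) + C (100) + L (50) + X (10) + X (10) + X (10) + I (1) = 1681. So it is a valid standard Roman numeral.

Yes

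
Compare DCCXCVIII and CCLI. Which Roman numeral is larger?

DCCXCVIII = 798
CCLI = 251
798 is larger

DCCXCVIII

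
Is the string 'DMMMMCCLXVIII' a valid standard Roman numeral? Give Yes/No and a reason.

'DMMMMCCLXVIII': More than 3 consecutive M's

No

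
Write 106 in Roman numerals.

Convert 106 to Roman numerals:
  106 contains 1×100 (C)
  6 contains 1×5 (V)
  1 contains 1×1 (I)

CVI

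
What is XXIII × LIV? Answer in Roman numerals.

XXIII = 23
LIV = 54
23 × 54 = 1242

MCCXLII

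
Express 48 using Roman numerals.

Convert 48 to Roman numerals:
  48 contains 1×40 (XL)
  8 contains 1×5 (V)
  3 contains 3×1 (III)

XLVIII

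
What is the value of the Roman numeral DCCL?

DCCL: D=500, C=100, C=100, L=50
500 + 100 + 100 + 50 = 750

750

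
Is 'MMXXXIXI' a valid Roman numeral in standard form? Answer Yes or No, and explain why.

'MMXXXIXI': I cannot come right after the subtractive pair IX: once I is subtracted in IX, the next symbol must be smaller than I

No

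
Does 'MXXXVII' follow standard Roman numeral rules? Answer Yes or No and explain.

'MXXXVII': Check the rules: uses only the symbols I, V, X, L, C, D, M; no symbol is repeated more than three times in a row; V, L and D each appear at most once; no smaller symbol precedes a larger one (values never increase from left to right). Value: M (1000) + X (10) + X (10) + X (10) + V (5) + I (1) + I (1) = 1037. So it is a valid standard Roman numeral.

Yes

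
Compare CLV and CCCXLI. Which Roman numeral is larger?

CLV = 155
CCCXLI = 341
341 is larger

CCCXLI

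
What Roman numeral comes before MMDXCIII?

MMDXCIII = 2593; previous is 2592

MMDXCII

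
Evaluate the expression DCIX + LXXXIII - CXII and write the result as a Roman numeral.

DCIX = 609, LXXXIII = 83, CXII = 112
609 + 83 = 692
692 - 112 = 580

DLXXX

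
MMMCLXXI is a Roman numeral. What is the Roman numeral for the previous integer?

MMMCLXXI = 3171, so the previous integer is 3171 - 1 = 3170

MMMCLXX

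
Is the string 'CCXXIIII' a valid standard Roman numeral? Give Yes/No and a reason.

'CCXXIIII': More than 3 consecutive I's

No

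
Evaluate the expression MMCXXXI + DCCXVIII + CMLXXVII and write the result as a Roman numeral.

MMCXXXI = 2131, DCCXVIII = 718, CMLXXVII = 977
2131 + 718 = 2849
2849 + 977 = 3826

MMMDCCCXXVI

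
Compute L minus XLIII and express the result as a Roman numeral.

L = 50
XLIII = 43
50 - 43 = 7

VII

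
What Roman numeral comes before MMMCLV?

MMMCLV = 3155; previous is 3154

MMMCLIV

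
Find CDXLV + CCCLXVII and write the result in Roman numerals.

CDXLV = 445
CCCLXVII = 367
445 + 367 = 812

DCCCXII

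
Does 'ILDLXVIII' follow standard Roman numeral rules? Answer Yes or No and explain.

'ILDLXVIII': L should not appear more than once

No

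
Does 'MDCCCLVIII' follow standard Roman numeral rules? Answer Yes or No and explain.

'MDCCCLVIII': Check the rules: uses only the symbols I, V, X, L, C, D, M; no symbol is repeated more than three times in a row; V, L and D each appear at most once; no smaller symbol precedes a larger one (values never increase from left to right). Value: M (1000) + D (500) + C (100) + C (100) + C (100) + L (50) + V (5) + I (1) + I (1) + I (1) = 1858. So it is a valid standard Roman numeral.

Yes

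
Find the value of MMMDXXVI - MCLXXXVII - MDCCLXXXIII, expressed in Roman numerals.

MMMDXXVI = 3526, MCLXXXVII = 1187, MDCCLXXXIII = 1783
3526 - 1187 = 2339
2339 - 1783 = 556

DLVI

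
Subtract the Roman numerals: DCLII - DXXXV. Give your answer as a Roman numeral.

DCLII = 652
DXXXV = 535
652 - 535 = 117

CXVII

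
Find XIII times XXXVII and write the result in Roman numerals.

XIII = 13
XXXVII = 37
13 × 37 = 481

CDLXXXI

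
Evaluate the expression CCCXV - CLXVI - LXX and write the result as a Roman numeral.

CCCXV = 315, CLXVI = 166, LXX = 70
315 - 166 = 149
149 - 70 = 79

LXXIX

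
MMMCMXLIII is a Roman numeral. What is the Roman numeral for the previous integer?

MMMCMXLIII = 3943, so the previous integer is 3943 - 1 = 3942

MMMCMXLII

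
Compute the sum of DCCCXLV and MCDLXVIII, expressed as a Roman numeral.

DCCCXLV = 845
MCDLXVIII = 1468
845 + 1468 = 2313

MMCCCXIII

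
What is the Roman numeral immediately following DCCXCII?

DCCXCII = 792, so the next integer is 792 + 1 = 793

DCCXCIII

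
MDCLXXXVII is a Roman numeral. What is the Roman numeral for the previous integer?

MDCLXXXVII = 1687, so the previous integer is 1687 - 1 = 1686

MDCLXXXVI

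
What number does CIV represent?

CIV: C=100, IV=4
100 + 4 = 104

104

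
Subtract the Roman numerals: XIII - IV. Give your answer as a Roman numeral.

XIII = 13
IV = 4
13 - 4 = 9

IX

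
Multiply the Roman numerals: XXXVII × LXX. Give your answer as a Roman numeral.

XXXVII = 37
LXX = 70
37 × 70 = 2590

MMDXC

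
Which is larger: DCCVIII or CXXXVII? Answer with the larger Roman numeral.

DCCVIII = 708
CXXXVII = 137
708 is larger

DCCVIII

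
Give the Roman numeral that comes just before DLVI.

DLVI = 556; previous is 555

DLV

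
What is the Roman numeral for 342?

Convert 342 to Roman numerals:
  342 contains 3×100 (CCC)
  42 contains 1×40 (XL)
  2 contains 2×1 (II)

CCCXLII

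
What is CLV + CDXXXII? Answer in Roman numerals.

CLV = 155
CDXXXII = 432
155 + 432 = 587

DLXXXVII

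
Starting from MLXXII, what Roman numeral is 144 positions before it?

MLXXII = 1072
1072 - 144 = 928

CMXXVIII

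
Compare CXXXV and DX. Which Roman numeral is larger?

CXXXV = 135
DX = 510
510 is larger

DX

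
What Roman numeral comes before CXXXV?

CXXXV = 135, so the previous integer is 135 - 1 = 134

CXXXIV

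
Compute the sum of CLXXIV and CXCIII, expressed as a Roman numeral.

CLXXIV = 174
CXCIII = 193
174 + 193 = 367

CCCLXVII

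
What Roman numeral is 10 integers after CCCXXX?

CCCXXX = 330
330 + 10 = 340

CCCXL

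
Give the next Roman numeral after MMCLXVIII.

MMCLXVIII = 2168; next is 2169

MMCLXIX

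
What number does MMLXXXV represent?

MMLXXXV: M=1000, M=1000, L=50, X=10, X=10, X=10, V=5
1000 + 1000 + 50 + 10 + 10 + 10 + 5 = 2085

2085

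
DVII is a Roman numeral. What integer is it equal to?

DVII: D=500, V=5, I=1, I=1
500 + 5 + 1 + 1 = 507

507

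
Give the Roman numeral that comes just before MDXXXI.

MDXXXI = 1531; previous is 1530

MDXXX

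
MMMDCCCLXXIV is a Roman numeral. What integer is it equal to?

MMMDCCCLXXIV: M=1000, M=1000, M=1000, D=500, C=100, C=100, C=100, L=50, X=10, X=10, IV=4
1000 + 1000 + 1000 + 500 + 100 + 100 + 100 + 50 + 10 + 10 + 4 = 3874

3874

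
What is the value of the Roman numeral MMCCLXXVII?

MMCCLXXVII: M=1000, M=1000, C=100, C=100, L=50, X=10, X=10, V=5, I=1, I=1
1000 + 1000 + 100 + 100 + 50 + 10 + 10 + 5 + 1 + 1 = 2277

2277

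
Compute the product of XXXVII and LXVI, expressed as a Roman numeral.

XXXVII = 37
LXVI = 66
37 × 66 = 2442

MMCDXLII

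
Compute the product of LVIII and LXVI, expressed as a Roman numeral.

LVIII = 58
LXVI = 66
58 × 66 = 3828

MMMDCCCXXVIII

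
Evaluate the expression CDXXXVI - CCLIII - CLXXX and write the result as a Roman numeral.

CDXXXVI = 436, CCLIII = 253, CLXXX = 180
436 - 253 = 183
183 - 180 = 3

III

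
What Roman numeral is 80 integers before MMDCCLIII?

MMDCCLIII = 2753
2753 - 80 = 2673

MMDCLXXIII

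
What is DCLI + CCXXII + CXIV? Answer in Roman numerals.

DCLI = 651, CCXXII = 222, CXIV = 114
651 + 222 = 873
873 + 114 = 987

CMLXXXVII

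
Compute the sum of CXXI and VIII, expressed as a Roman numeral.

CXXI = 121
VIII = 8
121 + 8 = 129

CXXIX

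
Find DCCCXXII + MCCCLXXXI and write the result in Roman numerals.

DCCCXXII = 822
MCCCLXXXI = 1381
822 + 1381 = 2203

MMCCIII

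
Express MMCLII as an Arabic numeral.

MMCLII: M=1000, M=1000, C=100, L=50, I=1, I=1
1000 + 1000 + 100 + 50 + 1 + 1 = 2152

2152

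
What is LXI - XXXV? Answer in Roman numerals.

LXI = 61
XXXV = 35
61 - 35 = 26

XXVI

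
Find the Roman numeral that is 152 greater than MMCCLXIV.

MMCCLXIV = 2264
2264 + 152 = 2416

MMCDXVI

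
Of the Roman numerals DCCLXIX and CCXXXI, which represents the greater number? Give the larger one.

DCCLXIX = 769
CCXXXI = 231
769 is larger

DCCLXIX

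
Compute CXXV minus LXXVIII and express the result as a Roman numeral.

CXXV = 125
LXXVIII = 78
125 - 78 = 47

XLVII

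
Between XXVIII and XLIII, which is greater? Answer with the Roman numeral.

XXVIII = 28
XLIII = 43
43 is larger

XLIII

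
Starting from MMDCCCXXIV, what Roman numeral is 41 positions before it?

MMDCCCXXIV = 2824
2824 - 41 = 2783

MMDCCLXXXIII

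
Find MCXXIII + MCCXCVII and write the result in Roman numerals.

MCXXIII = 1123
MCCXCVII = 1297
1123 + 1297 = 2420

MMCDXX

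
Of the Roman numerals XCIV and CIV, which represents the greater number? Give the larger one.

XCIV = 94
CIV = 104
104 is larger

CIV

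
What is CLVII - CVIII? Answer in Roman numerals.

CLVII = 157
CVIII = 108
157 - 108 = 49

XLIX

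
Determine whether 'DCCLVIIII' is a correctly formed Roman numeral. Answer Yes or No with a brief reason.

'DCCLVIIII': More than 3 consecutive I's

No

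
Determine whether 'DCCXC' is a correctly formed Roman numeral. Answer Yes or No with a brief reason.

'DCCXC': Check the rules: uses only the symbols I, V, X, L, C, D, M; no symbol is repeated more than three times in a row; V, L and D each appear at most once; the only place a smaller symbol precedes a larger one is the allowed subtractive pair XC, the symbol right after such a pair (if any) is smaller than the pair's first symbol, and otherwise the values never increase from left to right. Value: D (500) + C (100) + C (100) + XC (90) = 790. So it is a valid standard Roman numeral.

Yes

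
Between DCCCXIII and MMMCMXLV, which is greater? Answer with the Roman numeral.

DCCCXIII = 813
MMMCMXLV = 3945
3945 is larger

MMMCMXLV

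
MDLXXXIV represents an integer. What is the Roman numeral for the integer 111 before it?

MDLXXXIV = 1584
1584 - 111 = 1473

MCDLXXIII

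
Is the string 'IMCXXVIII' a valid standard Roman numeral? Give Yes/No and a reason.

'IMCXXVIII': Invalid subtractive combination: IM

No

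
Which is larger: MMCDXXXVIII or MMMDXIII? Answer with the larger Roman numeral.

MMCDXXXVIII = 2438
MMMDXIII = 3513
3513 is larger

MMMDXIII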